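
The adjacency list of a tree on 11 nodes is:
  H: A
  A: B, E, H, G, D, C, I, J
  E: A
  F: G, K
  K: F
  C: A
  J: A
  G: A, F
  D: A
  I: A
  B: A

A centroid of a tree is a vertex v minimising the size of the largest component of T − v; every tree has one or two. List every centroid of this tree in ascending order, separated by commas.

If A is removed the pieces have sizes 3, 1, 1, 1, 1, 1, 1, 1, all ≤ ⌊11/2⌋ = 5.
Every other node leaves some component of size > 5, so the centroid is unique.

A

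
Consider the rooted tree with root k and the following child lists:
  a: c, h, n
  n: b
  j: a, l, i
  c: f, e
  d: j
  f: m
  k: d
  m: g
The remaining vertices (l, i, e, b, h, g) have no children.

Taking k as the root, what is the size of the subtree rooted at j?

The subtree rooted at j contains: j, a, l, i, c, n, h, f, e, b, m, g — 12 nodes.

12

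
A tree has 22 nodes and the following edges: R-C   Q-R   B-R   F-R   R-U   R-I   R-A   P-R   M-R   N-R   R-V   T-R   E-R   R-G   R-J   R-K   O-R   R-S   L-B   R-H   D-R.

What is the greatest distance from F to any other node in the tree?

A farthest node from F is L.
The path F-R-B-L has 3 edges.

3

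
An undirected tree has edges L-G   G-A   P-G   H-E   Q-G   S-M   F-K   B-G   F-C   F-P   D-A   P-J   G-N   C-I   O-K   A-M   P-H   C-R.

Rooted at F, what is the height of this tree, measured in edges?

5

The longest root-to-leaf path is F-P-G-A-M-S (5 edges).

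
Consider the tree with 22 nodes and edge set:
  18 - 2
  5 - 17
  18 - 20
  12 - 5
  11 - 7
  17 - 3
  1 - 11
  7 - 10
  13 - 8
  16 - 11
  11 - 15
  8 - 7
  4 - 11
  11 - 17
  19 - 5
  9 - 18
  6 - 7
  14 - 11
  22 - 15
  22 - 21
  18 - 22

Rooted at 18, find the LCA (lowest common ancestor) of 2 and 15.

18

Ancestors of 2 (toward the root): 2, 18.
Ancestors of 15: 15, 22, 18.
The deepest node appearing in both lists is 18.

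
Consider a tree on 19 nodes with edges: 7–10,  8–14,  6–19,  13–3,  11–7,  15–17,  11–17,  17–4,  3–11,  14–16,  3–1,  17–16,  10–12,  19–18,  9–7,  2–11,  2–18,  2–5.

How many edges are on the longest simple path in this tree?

8

A longest path is 8-14-16-17-11-2-18-19-6, with 8 edges.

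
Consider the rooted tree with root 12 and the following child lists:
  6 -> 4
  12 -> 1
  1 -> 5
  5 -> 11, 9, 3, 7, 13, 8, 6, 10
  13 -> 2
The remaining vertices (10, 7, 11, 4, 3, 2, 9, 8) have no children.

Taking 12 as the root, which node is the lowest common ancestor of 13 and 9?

5

Ancestors of 13 (toward the root): 13, 5, 1, 12.
Ancestors of 9: 9, 5, 1, 12.
The deepest node appearing in both lists is 5.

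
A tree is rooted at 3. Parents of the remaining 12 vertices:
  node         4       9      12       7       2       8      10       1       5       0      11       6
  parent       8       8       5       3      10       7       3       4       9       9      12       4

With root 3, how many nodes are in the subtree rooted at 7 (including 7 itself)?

7's subtree: {7, 8, 9, 4, 0, 5, 1, 6, 12, 11}, size 10.

10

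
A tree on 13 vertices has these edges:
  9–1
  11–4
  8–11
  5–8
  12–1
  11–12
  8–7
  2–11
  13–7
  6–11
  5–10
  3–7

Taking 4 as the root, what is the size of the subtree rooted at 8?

6

8's subtree: {8, 7, 5, 13, 3, 10}, size 6.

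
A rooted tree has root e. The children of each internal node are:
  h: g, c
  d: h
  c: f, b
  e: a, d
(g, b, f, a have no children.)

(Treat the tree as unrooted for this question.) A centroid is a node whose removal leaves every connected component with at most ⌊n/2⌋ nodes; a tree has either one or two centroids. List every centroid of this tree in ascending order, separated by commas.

Delete h: the remaining components have sizes 3, 3, 1. Max 3 ≤ 4, so h is a centroid.
Every other node leaves some component of size > 4, so the centroid is unique.

h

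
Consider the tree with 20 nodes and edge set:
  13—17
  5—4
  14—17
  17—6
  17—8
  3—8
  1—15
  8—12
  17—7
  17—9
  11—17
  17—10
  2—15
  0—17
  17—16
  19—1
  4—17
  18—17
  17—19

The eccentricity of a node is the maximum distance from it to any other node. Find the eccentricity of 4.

5

Distances from 4 peak at 5, attained at 2.
4 – 17 – 19 – 1 – 15 – 2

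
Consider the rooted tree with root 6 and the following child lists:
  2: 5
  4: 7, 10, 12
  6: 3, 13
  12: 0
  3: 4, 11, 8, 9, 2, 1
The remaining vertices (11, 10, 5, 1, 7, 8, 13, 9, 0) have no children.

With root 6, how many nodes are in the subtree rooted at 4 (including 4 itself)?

4's subtree: {4, 10, 7, 12, 0}, size 5.

5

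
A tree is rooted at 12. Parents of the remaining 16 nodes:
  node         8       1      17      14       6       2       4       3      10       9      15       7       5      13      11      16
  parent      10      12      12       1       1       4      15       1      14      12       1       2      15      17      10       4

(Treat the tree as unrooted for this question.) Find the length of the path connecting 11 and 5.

The path is 11 - 10 - 14 - 1 - 15 - 5, which has 5 edges.

5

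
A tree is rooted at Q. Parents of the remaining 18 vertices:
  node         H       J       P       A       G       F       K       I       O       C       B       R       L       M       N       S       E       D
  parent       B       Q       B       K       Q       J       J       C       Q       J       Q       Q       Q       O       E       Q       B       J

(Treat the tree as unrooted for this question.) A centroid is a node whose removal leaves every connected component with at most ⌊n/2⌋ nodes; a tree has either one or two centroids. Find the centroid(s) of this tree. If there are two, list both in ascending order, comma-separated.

Q

Removing Q splits the tree into components of sizes 7, 5, 2, 1, 1, 1, 1; the largest is 7 ≤ ⌊19/2⌋ = 9.
No neighbour of Q does as well, so Q is the unique centroid.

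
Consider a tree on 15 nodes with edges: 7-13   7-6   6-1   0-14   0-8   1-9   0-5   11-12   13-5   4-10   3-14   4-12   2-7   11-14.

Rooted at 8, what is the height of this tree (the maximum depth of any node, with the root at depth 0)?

The longest root-to-leaf path is 8 → 0 → 5 → 13 → 7 → 6 → 1 → 9 (7 edges).

7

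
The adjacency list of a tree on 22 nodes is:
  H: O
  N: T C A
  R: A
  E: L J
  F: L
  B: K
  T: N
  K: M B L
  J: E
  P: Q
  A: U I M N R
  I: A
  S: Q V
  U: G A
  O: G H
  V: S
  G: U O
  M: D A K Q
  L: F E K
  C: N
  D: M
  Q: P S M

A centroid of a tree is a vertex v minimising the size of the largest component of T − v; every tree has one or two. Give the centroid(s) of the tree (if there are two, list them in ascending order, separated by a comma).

Delete M: the remaining components have sizes 10, 6, 4, 1. Max 10 ≤ 11, so M is a centroid.
No neighbour of M does as well, so M is the unique centroid.

M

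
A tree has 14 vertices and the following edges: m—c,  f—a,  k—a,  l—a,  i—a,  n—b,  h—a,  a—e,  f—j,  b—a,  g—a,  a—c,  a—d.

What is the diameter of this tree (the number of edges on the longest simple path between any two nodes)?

Starting from n, a farthest node is m at distance 4.
One longest path: n - b - a - c - m.
So the diameter is 4.

4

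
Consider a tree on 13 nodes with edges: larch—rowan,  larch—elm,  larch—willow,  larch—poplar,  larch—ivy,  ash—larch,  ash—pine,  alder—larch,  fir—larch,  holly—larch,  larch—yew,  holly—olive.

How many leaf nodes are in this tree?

The leaves are alder, elm, fir, ivy, olive, pine, poplar, rowan, willow, yew.
That is 10 leaves.

10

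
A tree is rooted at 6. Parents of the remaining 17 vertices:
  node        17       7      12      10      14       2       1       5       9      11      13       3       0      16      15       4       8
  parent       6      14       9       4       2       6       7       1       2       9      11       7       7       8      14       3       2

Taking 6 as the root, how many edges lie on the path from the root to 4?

5

Climbing from 4 to the root: 4 – 3 – 7 – 14 – 2 – 6. That's 5 steps.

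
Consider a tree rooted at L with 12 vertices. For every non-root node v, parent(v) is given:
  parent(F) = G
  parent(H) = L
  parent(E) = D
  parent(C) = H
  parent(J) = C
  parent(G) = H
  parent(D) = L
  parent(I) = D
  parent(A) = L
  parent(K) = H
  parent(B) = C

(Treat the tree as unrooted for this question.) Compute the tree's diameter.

5

Starting from F, a farthest node is I at distance 5.
One longest path: F - G - H - L - D - I.
So the diameter is 5.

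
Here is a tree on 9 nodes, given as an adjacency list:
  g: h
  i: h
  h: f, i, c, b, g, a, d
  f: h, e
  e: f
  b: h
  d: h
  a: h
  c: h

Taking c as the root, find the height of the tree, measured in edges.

The longest root-to-leaf path is c → h → f → e (3 edges).

3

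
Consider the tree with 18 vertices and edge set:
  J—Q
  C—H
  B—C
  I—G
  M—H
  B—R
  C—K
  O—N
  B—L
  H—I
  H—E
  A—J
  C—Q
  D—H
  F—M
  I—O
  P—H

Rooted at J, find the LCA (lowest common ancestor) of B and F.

C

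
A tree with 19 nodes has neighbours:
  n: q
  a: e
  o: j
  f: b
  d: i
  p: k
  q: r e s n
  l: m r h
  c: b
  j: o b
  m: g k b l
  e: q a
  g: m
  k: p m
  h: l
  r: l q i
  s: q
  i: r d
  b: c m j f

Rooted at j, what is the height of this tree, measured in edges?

7

A deepest node is a, reached by j → b → m → l → r → q → e → a.
That path has 7 edges, so the height is 7.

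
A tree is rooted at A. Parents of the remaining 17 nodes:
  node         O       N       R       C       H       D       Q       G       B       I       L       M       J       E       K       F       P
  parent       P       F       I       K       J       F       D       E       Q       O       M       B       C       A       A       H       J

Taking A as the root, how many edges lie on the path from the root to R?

7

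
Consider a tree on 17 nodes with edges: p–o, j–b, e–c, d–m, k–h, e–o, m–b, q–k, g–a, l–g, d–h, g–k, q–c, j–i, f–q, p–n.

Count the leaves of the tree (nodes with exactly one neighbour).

5

Degree-1 nodes: a, f, i, l, n — 5 of them.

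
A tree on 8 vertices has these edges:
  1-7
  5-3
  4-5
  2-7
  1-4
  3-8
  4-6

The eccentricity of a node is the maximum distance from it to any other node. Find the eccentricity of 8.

The node farthest from 8 is 2, via 8 – 3 – 5 – 4 – 1 – 7 – 2 — 6 edges.

6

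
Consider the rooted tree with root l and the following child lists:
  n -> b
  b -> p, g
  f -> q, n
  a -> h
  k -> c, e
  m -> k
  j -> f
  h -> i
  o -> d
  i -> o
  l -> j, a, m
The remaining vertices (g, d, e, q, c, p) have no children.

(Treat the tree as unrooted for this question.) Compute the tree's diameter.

10

Starting from p, a farthest node is d at distance 10.
One longest path: p-b-n-f-j-l-a-h-i-o-d.
So the diameter is 10.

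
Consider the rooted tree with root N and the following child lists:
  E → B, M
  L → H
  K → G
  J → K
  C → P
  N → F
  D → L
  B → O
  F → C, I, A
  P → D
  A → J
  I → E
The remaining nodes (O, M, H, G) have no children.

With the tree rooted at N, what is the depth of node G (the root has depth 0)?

5

Path from N to G: N – F – A – J – K – G, which has 5 edges.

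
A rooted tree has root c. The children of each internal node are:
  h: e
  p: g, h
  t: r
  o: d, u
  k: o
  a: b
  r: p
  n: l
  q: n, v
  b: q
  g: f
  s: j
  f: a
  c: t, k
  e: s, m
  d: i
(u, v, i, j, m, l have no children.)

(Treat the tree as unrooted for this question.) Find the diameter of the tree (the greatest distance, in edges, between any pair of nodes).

14

A longest path is i – d – o – k – c – t – r – p – g – f – a – b – q – n – l, with 14 edges.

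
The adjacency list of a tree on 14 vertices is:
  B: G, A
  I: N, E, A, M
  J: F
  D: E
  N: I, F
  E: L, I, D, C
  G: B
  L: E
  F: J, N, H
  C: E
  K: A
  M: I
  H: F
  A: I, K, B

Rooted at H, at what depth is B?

H → F → N → I → A → B — 5 edges.

5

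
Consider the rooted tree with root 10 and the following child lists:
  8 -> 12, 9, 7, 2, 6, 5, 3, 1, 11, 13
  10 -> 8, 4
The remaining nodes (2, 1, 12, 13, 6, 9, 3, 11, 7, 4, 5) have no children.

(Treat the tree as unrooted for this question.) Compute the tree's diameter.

Starting from 4, a farthest node is 3 at distance 3.
One longest path: 4 - 10 - 8 - 3.
So the diameter is 3.

3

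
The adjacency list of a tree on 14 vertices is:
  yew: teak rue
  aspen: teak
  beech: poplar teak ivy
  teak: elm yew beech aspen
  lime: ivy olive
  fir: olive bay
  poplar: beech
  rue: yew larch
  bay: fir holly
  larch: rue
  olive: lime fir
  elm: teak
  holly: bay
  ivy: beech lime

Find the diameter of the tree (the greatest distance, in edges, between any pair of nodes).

BFS from holly reaches larch last, at distance 10; BFS from larch confirms no node is farther.
Path: holly-bay-fir-olive-lime-ivy-beech-teak-yew-rue-larch.

10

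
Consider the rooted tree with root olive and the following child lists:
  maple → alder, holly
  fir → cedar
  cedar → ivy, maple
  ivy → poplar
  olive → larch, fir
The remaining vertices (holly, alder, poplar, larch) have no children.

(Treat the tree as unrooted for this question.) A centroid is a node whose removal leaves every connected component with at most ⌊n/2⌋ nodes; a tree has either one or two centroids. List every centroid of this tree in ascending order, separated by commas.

If cedar is removed the pieces have sizes 3, 3, 2, all ≤ ⌊9/2⌋ = 4.
Every other node leaves some component of size > 4, so the centroid is unique.

cedar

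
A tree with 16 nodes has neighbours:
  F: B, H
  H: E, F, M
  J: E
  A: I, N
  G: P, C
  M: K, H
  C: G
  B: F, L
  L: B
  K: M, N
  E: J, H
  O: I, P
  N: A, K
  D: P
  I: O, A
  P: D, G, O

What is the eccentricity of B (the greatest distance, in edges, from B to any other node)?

11

A farthest node from B is C.
The path B–F–H–M–K–N–A–I–O–P–G–C has 11 edges.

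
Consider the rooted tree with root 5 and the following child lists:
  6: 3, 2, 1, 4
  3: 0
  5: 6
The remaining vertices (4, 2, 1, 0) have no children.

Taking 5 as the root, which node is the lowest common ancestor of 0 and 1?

Ancestors of 0 (toward the root): 0, 3, 6, 5.
Ancestors of 1: 1, 6, 5.
The deepest node appearing in both lists is 6.

6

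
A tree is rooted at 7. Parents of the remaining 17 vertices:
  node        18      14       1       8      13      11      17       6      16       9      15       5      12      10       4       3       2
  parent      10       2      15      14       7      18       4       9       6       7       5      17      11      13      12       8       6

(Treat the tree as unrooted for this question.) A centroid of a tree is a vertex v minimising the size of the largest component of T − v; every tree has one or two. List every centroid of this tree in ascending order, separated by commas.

Delete 10: the remaining components have sizes 9, 8. Max 9 ≤ 9, so 10 is a centroid.
Its neighbour 13 also leaves a largest component of size 9, so both are centroids.

10, 13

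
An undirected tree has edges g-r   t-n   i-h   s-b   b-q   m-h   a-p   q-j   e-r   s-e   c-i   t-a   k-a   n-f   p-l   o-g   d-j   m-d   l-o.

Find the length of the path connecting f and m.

f - n - t - a - p - l - o - g - r - e - s - b - q - j - d - m: 15 edges.

15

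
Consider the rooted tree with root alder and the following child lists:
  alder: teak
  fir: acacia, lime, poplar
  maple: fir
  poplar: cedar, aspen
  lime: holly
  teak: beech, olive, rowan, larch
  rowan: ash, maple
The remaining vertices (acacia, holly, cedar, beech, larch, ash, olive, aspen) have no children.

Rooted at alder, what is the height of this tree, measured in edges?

The longest root-to-leaf path is alder-teak-rowan-maple-fir-poplar-aspen (6 edges).

6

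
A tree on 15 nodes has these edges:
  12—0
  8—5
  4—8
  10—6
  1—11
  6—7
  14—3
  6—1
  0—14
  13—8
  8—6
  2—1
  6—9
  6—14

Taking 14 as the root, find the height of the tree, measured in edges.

13 sits deepest: 14 → 6 → 8 → 13 — 3 edges from the root.

3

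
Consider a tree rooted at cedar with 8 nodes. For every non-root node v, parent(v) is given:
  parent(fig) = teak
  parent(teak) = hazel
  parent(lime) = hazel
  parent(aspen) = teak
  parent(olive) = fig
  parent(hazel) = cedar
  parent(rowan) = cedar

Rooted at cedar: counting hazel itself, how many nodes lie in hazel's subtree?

The subtree rooted at hazel contains: hazel, lime, teak, fig, aspen, olive — 6 nodes.

6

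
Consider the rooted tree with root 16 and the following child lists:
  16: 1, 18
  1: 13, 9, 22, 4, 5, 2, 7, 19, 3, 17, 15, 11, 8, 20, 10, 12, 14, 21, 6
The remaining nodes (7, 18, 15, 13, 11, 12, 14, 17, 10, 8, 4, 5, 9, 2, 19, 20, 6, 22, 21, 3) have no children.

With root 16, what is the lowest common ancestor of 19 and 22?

1

19's ancestor chain is 19, 1, 16 and 22's is 22, 1, 16; they first meet at 1.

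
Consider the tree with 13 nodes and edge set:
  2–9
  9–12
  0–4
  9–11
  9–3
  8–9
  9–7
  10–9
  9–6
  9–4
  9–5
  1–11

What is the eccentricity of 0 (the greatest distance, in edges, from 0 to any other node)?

A farthest node from 0 is 1.
The path 0 – 4 – 9 – 11 – 1 has 4 edges.

4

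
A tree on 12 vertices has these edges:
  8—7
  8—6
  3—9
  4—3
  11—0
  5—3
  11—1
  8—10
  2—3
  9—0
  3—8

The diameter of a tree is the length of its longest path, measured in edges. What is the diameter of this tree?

6

A longest path is 1–11–0–9–3–8–7, with 6 edges.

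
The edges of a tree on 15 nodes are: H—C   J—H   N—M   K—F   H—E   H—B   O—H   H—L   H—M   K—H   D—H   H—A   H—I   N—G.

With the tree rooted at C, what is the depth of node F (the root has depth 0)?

3

Climbing from F to the root: F – K – H – C. That's 3 steps.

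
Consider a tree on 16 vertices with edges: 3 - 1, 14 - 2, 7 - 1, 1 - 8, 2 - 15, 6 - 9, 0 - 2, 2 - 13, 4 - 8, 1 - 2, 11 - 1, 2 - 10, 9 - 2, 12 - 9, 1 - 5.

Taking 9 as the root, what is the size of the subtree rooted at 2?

13

2's subtree: {2, 15, 10, 1, 0, 13, 14, 3, 11, 7, 8, 5, 4}, size 13.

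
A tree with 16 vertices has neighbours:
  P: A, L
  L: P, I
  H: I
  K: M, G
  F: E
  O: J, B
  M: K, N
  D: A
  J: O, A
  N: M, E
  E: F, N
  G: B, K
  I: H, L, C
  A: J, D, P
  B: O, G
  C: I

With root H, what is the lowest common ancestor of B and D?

A

B's ancestor chain is B, O, J, A, P, L, I, H and D's is D, A, P, L, I, H; they first meet at A.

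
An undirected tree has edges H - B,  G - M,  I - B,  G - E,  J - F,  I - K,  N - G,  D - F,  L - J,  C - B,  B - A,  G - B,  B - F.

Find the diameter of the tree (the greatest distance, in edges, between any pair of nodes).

Starting from E, a farthest node is L at distance 5.
One longest path: E-G-B-F-J-L.
So the diameter is 5.

5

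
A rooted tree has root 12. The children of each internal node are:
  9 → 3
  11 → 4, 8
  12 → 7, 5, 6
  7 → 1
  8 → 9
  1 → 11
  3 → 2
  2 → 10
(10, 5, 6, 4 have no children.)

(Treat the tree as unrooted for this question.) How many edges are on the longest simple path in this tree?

A longest path is 10-2-3-9-8-11-1-7-12-6, with 9 edges.

9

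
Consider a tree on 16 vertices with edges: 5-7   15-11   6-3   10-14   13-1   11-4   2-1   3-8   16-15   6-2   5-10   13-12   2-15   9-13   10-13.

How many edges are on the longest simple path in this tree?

Starting from 7, a farthest node is 4 at distance 8.
One longest path: 7 - 5 - 10 - 13 - 1 - 2 - 15 - 11 - 4.
So the diameter is 8.

8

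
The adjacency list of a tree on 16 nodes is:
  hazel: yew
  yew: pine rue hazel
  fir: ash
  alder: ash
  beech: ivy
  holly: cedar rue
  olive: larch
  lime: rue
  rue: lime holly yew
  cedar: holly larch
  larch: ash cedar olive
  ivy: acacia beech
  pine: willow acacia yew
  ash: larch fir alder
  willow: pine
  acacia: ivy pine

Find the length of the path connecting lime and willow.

4

The path is lime–rue–yew–pine–willow, which has 4 edges.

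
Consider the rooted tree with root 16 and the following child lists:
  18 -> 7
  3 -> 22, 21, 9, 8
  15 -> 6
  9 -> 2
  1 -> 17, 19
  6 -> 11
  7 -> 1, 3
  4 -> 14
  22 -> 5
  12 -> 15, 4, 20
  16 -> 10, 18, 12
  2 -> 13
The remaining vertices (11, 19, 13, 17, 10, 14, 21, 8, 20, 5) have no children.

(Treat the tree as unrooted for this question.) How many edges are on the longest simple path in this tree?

Starting from 11, a farthest node is 13 at distance 10.
One longest path: 11-6-15-12-16-18-7-3-9-2-13.
So the diameter is 10.

10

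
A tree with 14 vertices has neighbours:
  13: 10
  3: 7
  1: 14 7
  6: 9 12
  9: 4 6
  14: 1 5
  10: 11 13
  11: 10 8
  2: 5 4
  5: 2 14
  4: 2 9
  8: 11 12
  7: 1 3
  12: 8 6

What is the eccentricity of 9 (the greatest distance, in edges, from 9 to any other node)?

7

The node farthest from 9 is 3, via 9-4-2-5-14-1-7-3 — 7 edges.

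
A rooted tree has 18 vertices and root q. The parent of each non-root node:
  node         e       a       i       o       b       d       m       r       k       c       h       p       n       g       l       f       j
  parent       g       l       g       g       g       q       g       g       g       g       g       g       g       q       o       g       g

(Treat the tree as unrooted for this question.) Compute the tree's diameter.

BFS from a reaches d last, at distance 5; BFS from d confirms no node is farther.
Path: a - l - o - g - q - d.

5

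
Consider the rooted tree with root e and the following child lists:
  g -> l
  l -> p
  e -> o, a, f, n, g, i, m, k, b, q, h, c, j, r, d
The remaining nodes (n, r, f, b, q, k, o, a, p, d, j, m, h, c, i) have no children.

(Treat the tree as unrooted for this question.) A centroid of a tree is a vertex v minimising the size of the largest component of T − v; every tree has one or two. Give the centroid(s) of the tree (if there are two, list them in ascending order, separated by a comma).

e

Removing e splits the tree into components of sizes 3, 1, 1, 1, 1, 1, 1, 1, 1, 1, 1, 1, 1, 1, 1; the largest is 3 ≤ ⌊18/2⌋ = 9.
Every other node leaves some component of size > 9, so the centroid is unique.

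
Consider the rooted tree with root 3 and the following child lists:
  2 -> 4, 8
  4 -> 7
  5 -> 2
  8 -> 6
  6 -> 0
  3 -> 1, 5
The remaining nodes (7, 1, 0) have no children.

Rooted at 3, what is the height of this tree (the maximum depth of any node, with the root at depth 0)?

5

The longest root-to-leaf path is 3 – 5 – 2 – 8 – 6 – 0 (5 edges).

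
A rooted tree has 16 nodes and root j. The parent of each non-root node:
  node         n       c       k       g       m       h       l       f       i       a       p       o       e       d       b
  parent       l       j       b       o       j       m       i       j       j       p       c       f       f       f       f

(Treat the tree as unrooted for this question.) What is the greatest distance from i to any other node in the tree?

4

The node farthest from i is k (a, g also at distance 4), via i-j-f-b-k — 4 edges.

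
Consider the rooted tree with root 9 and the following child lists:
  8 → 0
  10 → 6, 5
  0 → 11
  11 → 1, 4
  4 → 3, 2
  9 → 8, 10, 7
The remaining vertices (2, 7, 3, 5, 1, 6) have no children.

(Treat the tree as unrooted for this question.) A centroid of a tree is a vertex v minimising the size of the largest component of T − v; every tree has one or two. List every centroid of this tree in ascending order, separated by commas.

Removing 0 splits the tree into components of sizes 6, 5; the largest is 6 ≤ ⌊12/2⌋ = 6.
Its neighbour 8 also leaves a largest component of size 6, so both are centroids.

0, 8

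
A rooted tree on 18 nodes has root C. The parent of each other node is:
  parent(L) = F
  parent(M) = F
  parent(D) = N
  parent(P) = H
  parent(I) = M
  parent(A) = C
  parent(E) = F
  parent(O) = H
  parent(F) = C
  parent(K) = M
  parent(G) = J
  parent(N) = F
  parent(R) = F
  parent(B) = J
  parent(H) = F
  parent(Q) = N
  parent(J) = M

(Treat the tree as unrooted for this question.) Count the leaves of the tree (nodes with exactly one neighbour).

12

The leaves are A, B, D, E, G, I, K, L, O, P, Q, R.
That is 12 leaves.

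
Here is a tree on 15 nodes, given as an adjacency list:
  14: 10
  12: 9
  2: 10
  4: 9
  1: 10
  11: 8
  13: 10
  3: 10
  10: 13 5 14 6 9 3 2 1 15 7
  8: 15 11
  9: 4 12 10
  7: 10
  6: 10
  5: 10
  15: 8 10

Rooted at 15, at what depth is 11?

2

Climbing from 11 to the root: 11 – 8 – 15. That's 2 steps.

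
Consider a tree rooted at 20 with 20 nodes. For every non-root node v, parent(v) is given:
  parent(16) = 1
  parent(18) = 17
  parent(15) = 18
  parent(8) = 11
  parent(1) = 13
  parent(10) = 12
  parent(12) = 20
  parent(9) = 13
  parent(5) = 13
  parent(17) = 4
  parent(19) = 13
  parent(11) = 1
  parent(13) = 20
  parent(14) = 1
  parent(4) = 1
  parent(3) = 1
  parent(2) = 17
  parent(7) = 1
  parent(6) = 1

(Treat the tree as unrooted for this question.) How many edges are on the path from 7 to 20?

3

Walking from 7: 7 – 1 – 13 – 20. Length 3.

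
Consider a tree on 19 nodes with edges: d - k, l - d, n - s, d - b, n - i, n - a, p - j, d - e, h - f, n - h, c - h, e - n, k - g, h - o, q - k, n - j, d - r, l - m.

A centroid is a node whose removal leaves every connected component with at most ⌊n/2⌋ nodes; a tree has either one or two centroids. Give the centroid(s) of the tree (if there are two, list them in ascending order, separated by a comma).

n

If n is removed the pieces have sizes 9, 4, 2, 1, 1, 1, all ≤ ⌊19/2⌋ = 9.
No neighbour of n does as well, so n is the unique centroid.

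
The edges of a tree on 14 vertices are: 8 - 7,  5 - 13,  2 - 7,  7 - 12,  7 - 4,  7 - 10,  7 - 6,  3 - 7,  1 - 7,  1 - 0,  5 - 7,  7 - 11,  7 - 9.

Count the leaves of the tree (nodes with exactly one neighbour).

11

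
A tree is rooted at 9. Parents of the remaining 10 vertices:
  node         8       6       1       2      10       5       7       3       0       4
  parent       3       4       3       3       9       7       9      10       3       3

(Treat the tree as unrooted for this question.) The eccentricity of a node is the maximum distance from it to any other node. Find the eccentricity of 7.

5

A farthest node from 7 is 6.
The path 7 – 9 – 10 – 3 – 4 – 6 has 5 edges.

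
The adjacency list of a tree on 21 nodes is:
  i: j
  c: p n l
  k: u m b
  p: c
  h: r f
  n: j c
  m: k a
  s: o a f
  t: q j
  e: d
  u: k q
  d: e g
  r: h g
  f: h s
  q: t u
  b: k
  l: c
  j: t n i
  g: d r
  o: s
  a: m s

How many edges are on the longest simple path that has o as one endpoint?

11

A farthest node from o is p (l also at distance 11).
The path o – s – a – m – k – u – q – t – j – n – c – p has 11 edges.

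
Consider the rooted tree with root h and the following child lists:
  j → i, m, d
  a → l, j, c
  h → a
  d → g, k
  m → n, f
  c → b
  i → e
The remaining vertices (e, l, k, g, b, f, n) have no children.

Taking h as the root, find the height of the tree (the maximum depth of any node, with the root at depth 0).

4

The longest root-to-leaf path is h → a → j → d → g (4 edges).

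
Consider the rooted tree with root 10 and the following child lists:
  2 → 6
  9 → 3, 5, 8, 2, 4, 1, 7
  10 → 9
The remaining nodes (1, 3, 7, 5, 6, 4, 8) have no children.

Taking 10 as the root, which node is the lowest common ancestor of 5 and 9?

5's ancestor chain is 5, 9, 10 and 9's is 9, 10; they first meet at 9.

9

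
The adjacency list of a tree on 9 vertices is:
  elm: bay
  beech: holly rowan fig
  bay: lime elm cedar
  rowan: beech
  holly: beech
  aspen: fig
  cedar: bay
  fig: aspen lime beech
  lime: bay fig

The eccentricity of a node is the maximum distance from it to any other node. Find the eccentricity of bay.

4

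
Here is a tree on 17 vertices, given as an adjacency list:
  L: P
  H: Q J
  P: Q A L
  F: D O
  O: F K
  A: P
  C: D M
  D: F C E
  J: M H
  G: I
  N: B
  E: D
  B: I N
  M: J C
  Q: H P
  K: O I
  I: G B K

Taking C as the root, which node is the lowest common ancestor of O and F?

F

O's ancestor chain is O, F, D, C and F's is F, D, C; they first meet at F.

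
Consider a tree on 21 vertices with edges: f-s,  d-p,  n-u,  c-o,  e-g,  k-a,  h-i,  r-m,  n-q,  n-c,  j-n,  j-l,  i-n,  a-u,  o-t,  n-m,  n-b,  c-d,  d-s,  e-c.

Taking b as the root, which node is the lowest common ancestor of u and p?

n

u's ancestor chain is u, n, b and p's is p, d, c, n, b; they first meet at n.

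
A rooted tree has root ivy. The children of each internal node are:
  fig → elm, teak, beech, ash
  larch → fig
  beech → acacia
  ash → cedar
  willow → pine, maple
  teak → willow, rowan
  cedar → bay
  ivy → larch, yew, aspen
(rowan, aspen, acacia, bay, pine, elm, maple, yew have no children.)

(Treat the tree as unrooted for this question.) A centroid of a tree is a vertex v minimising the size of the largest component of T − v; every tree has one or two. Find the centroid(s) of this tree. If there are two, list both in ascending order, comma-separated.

Removing fig splits the tree into components of sizes 5, 4, 3, 2, 1; the largest is 5 ≤ ⌊16/2⌋ = 8.
No neighbour of fig does as well, so fig is the unique centroid.

fig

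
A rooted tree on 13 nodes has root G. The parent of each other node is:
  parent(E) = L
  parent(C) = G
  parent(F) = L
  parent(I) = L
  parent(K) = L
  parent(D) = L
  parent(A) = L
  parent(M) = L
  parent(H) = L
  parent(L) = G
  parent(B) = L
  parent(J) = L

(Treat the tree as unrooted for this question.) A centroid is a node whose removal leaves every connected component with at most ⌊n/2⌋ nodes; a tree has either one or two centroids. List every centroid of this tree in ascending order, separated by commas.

L

Removing L splits the tree into components of sizes 2, 1, 1, 1, 1, 1, 1, 1, 1, 1, 1; the largest is 2 ≤ ⌊13/2⌋ = 6.
Every other node leaves some component of size > 6, so the centroid is unique.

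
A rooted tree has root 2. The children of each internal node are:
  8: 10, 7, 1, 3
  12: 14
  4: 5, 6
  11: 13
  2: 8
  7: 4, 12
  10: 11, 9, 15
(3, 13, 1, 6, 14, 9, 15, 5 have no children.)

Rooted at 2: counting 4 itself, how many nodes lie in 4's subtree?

3

4's subtree: {4, 5, 6}, size 3.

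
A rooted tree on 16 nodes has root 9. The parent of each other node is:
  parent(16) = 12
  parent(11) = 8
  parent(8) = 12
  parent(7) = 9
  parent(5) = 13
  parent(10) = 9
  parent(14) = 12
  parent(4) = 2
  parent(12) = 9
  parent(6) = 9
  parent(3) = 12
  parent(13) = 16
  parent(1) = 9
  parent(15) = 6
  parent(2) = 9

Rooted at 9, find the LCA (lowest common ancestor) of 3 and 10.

9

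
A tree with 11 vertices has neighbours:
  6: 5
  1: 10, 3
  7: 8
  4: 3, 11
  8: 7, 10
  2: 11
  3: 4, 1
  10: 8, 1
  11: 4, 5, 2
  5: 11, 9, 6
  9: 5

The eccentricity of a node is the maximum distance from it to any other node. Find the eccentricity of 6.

8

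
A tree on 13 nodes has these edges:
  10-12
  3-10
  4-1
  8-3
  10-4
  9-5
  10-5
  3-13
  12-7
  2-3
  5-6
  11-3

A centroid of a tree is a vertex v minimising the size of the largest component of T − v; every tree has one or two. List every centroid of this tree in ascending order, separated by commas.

Removing 10 splits the tree into components of sizes 5, 3, 2, 2; the largest is 5 ≤ ⌊13/2⌋ = 6.
Every other node leaves some component of size > 6, so the centroid is unique.

10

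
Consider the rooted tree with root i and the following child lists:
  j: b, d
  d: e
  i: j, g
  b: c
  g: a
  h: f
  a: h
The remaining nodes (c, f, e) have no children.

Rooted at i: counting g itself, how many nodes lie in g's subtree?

Descendants of g (including itself): g, a, h, f. That's 4.

4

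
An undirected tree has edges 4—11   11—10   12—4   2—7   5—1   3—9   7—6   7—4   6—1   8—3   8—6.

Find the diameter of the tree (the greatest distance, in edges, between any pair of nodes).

7

Starting from 10, a farthest node is 9 at distance 7.
One longest path: 10 – 11 – 4 – 7 – 6 – 8 – 3 – 9.
So the diameter is 7.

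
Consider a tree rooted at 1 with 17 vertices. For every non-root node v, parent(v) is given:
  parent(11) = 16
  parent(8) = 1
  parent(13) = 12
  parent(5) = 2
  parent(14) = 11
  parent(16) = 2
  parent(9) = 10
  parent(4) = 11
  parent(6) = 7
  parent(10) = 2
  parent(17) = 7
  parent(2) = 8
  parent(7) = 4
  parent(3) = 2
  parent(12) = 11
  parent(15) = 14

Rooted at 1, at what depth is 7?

1 → 8 → 2 → 16 → 11 → 4 → 7 — 6 edges.

6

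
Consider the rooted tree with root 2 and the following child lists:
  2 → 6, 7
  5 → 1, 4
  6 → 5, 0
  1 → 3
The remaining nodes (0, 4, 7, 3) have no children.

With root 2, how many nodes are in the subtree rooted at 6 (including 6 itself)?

The subtree rooted at 6 contains: 6, 5, 0, 1, 4, 3 — 6 nodes.

6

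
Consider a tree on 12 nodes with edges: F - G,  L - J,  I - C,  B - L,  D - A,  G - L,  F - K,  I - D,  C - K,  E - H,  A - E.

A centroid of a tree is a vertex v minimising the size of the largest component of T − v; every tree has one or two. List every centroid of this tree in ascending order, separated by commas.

C, K

Delete K: the remaining components have sizes 6, 5. Max 6 ≤ 6, so K is a centroid.
Its neighbour C also leaves a largest component of size 6, so both are centroids.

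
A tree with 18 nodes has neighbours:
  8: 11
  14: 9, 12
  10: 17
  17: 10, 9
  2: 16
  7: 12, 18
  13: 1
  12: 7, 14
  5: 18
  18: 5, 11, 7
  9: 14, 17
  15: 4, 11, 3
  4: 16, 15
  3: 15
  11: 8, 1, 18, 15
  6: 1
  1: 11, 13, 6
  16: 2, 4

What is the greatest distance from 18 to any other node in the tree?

6

The node farthest from 18 is 10, via 18-7-12-14-9-17-10 — 6 edges.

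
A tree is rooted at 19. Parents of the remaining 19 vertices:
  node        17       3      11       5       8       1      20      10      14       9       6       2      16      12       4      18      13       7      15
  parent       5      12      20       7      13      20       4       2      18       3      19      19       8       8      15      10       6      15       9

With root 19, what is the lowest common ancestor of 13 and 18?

19

Ancestors of 13 (toward the root): 13, 6, 19.
Ancestors of 18: 18, 10, 2, 19.
The deepest node appearing in both lists is 19.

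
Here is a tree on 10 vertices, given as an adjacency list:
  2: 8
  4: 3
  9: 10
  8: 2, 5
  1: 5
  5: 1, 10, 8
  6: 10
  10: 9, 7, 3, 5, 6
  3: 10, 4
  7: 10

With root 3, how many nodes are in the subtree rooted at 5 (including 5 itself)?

4

Descendants of 5 (including itself): 5, 8, 1, 2. That's 4.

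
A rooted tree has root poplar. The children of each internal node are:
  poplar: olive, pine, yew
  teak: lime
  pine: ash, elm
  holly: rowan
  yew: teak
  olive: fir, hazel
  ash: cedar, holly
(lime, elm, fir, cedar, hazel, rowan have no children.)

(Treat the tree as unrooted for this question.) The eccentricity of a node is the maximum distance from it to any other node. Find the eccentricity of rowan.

A farthest node from rowan is lime.
The path rowan–holly–ash–pine–poplar–yew–teak–lime has 7 edges.

7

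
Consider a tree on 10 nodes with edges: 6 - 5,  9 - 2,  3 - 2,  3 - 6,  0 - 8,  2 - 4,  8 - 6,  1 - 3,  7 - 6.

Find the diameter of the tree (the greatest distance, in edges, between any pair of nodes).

5

A longest path is 0 – 8 – 6 – 3 – 2 – 9, with 5 edges.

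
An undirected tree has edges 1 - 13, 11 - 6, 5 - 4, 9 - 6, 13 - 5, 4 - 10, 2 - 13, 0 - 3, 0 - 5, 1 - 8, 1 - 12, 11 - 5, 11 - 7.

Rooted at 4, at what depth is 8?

4

Climbing from 8 to the root: 8 – 1 – 13 – 5 – 4. That's 4 steps.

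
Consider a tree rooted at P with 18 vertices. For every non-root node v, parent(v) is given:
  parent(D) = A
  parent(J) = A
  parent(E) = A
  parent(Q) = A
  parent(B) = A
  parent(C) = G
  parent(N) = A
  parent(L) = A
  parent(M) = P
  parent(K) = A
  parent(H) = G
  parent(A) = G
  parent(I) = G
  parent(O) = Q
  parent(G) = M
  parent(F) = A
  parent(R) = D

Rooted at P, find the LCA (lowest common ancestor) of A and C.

G

Path A→root: A G M P; path C→root: C G M P.
First common node: G.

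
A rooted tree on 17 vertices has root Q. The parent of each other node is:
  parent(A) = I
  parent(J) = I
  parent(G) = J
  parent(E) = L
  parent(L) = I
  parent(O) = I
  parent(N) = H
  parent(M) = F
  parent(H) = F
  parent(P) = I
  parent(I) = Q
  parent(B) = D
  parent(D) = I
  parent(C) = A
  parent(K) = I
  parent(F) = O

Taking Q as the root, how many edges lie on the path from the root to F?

Climbing from F to the root: F – O – I – Q. That's 3 steps.

3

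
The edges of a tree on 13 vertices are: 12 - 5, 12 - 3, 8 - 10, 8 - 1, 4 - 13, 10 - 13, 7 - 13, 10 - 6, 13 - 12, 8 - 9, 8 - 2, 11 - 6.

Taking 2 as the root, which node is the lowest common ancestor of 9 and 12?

8

9's ancestor chain is 9, 8, 2 and 12's is 12, 13, 10, 8, 2; they first meet at 8.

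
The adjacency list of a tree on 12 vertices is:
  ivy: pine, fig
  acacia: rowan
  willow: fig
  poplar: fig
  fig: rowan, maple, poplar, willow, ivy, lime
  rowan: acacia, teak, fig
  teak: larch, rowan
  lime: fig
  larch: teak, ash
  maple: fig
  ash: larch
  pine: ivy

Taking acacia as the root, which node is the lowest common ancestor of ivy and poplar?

Ancestors of ivy (toward the root): ivy, fig, rowan, acacia.
Ancestors of poplar: poplar, fig, rowan, acacia.
The deepest node appearing in both lists is fig.

fig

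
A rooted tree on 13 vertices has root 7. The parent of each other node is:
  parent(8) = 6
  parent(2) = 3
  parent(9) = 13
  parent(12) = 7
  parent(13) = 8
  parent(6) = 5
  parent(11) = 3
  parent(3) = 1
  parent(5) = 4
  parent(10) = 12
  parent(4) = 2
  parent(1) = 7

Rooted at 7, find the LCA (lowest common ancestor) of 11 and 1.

11's ancestor chain is 11, 3, 1, 7 and 1's is 1, 7; they first meet at 1.

1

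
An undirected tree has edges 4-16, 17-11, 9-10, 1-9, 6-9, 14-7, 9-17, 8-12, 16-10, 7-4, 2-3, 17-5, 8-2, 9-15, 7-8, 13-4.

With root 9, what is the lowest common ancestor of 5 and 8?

Path 5→root: 5 17 9; path 8→root: 8 7 4 16 10 9.
First common node: 9.

9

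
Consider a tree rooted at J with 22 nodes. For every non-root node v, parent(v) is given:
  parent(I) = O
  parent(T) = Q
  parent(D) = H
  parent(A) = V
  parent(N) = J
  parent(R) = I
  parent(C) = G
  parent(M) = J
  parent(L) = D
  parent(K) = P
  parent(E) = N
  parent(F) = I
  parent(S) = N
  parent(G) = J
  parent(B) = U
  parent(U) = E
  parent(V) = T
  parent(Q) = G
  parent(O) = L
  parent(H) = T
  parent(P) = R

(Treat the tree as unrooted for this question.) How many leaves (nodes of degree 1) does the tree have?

Exactly 7 nodes have a single neighbour: A, B, C, F, K, M, S.

7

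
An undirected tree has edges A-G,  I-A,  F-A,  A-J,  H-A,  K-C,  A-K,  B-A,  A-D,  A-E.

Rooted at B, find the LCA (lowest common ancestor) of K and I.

A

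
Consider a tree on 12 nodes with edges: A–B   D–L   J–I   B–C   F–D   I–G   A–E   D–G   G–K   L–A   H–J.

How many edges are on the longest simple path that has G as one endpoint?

The node farthest from G is C, via G-D-L-A-B-C — 5 edges.

5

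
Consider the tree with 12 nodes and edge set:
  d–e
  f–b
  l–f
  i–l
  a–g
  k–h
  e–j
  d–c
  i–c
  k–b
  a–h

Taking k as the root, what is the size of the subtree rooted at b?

8

b's subtree: {b, f, l, i, c, d, e, j}, size 8.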